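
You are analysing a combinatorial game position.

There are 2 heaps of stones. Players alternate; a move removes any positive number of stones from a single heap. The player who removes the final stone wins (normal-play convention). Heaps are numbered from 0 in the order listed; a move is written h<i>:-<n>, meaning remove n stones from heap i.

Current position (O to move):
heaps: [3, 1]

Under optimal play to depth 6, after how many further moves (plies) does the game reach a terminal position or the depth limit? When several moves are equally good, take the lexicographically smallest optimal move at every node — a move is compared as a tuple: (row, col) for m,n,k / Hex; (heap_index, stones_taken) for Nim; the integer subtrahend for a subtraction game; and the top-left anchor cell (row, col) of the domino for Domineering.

PV length from [(3,1)]: 3 plies

ply 1, O at (3,1) | h0:-1=-1→(2,1); h0:-2=+1→(1,1)*; h0:-3=-1→(0,1); h1:-1=-1→(3,0)
ply 2, X at (1,1) | h0:-1=-1→(0,1)*; h1:-1=-1→(1,0)
ply 3, O at (0,1) | h1:-1=+1→(0,0)*
ply 4: (0,0) is terminal -1 (X); from (3,1) depth 6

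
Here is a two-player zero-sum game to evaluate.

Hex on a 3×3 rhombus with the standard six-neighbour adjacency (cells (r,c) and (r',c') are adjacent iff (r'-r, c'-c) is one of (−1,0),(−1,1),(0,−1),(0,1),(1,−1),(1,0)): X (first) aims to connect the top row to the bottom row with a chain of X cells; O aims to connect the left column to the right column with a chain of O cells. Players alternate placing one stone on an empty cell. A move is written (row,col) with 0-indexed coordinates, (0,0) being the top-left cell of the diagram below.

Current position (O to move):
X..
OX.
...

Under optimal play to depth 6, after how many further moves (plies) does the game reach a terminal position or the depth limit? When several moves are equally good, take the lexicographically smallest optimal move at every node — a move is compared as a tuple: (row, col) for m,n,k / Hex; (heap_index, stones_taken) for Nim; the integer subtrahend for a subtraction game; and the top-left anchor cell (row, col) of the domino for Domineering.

[X../OX./...] O move#1: (0,1):-1/XO./OX./...*, (0,2):-1/X.O/OX./..., (1,2):-1/X../OXO/..., (2,0):-1/X../OX./O.., (2,1):-1/X../OX./.O., (2,2):-1/X../OX./..O
[XO./OX./...] X move#2: (0,2):+1/XOX/OX./...*, (1,2):-1/XO./OXX/..., (2,0):-1/XO./OX./X.., (2,1):-1/XO./OX./.X., (2,2):-1/XO./OX./..X
[XOX/OX./...] O move#3: (1,2):-1/XOX/OXO/...*, (2,0):-1/XOX/OX./O.., (2,1):-1/XOX/OX./.O., (2,2):-1/XOX/OX./..O
[XOX/OXO/...] X move#4: (2,0):+1/XOX/OXO/X..*, (2,1):+1/XOX/OXO/.X., (2,2):+1/XOX/OXO/..X
[XOX/OXO/X..] end (terminal -1, O#5); searched X../OX./... to 6

PV length from [X../OX./...]: 4 plies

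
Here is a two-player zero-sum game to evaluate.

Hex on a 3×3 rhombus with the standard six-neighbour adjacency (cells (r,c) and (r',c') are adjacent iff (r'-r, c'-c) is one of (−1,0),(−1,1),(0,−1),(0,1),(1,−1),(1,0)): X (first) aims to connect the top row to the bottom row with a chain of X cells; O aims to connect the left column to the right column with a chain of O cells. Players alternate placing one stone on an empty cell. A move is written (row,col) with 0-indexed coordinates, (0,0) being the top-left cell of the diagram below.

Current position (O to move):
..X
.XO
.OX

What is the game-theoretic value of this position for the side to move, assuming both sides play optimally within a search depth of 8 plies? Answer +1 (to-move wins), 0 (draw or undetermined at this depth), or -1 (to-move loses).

[..X/.XO/.OX] O move#1: (0,0):-1/O.X/.XO/.OX, (0,1):-1/.OX/.XO/.OX, (1,0):-1/..X/OXO/.OX, (2,0):+1/..X/.XO/OOX*
[..X/.XO/OOX] end (terminal -1, X#2); searched ..X/.XO/.OX to 8

value(..X/.XO/.OX, O) = +1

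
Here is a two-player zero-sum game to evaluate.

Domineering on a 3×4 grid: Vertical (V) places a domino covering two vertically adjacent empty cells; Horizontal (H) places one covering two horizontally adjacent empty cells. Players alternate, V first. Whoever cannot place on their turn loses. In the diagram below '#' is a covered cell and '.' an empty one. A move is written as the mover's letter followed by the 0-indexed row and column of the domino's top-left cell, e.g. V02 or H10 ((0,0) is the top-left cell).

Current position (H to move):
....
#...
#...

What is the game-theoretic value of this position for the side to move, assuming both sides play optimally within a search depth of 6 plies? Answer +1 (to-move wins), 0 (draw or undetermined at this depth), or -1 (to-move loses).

ply 1, H at ..../#.../#... | H00=-1→##../#.../#...; H01=-1→.##./#.../#...; H02=-1→..##/#.../#...; H11=+1→..../###./#...*; H12=+1→..../#.##/#...; H21=-1→..../#.../###.; H22=-1→..../#.../#.##
ply 2, V at ..../###./#... | V03=-1→...#/####/#...*; V13=-1→..../####/#..#
ply 3, H at ...#/####/#... | H00=+1→##.#/####/#...*; H01=+1→.###/####/#...; H21=+1→...#/####/###.; H22=+1→...#/####/#.##
ply 4: ##.#/####/#... is terminal -1 (V); from ..../#.../#... depth 6

value(..../#.../#..., H) = +1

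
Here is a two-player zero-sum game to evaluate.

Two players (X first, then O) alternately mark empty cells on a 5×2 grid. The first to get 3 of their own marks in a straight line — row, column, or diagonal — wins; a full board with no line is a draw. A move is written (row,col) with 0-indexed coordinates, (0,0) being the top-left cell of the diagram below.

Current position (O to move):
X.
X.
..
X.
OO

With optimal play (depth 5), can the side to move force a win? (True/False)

O winning at [X./X./../X./OO]: False

[X./X./../X./OO] O move#1: (0,1):-1/XO/X./../X./OO, (1,1):-1/X./XO/../X./OO, (2,0):+0/X./X./O./X./OO*, (2,1):-1/X./X./.O/X./OO, (3,1):-1/X./X./../XO/OO
[X./X./O./X./OO] X move#2: (0,1):+0/XX/X./O./X./OO*, (1,1):+0/X./XX/O./X./OO, (2,1):+0/X./X./OX/X./OO, (3,1):+0/X./X./O./XX/OO
[XX/X./O./X./OO] O move#3: (1,1):+0/XX/XO/O./X./OO*, (2,1):+0/XX/X./OO/X./OO, (3,1):+0/XX/X./O./XO/OO
[XX/XO/O./X./OO] X move#4: (2,1):+0/XX/XO/OX/X./OO*, (3,1):+0/XX/XO/O./XX/OO
[XX/XO/OX/X./OO] O move#5: (3,1):+0/XX/XO/OX/XO/OO*
[XX/XO/OX/XO/OO] end (terminal +0, X#6); searched X./X./../X./OO to 5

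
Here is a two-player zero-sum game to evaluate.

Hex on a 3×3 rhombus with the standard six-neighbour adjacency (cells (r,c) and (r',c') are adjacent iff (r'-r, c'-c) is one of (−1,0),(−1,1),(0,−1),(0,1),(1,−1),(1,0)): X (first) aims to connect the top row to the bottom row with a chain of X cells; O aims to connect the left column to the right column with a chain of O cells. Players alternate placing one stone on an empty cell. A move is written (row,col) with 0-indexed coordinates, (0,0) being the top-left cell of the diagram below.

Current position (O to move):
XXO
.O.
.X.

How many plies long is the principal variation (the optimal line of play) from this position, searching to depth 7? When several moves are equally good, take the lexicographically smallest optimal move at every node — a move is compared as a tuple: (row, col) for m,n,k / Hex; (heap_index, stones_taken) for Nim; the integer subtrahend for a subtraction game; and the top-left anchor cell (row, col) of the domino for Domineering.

p1 O@[XXO/.O./.X.]: (1,0)[XXO/OO./.X.]+1* (1,2)[XXO/.OO/.X.]+1 (2,0)[XXO/.O./OX.]+1 (2,2)[XXO/.O./.XO]+1
p2 X@[XXO/OO./.X.] terminal -1; root [XXO/.O./.X.] d7

PV length from [XXO/.O./.X.]: 1 ply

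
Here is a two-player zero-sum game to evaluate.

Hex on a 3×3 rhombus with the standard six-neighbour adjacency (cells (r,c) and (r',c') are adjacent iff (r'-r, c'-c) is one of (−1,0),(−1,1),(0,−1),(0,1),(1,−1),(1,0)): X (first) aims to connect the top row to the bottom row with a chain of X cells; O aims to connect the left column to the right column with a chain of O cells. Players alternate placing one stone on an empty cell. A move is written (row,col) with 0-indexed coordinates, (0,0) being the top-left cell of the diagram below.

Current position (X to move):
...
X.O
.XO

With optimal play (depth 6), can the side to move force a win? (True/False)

X winning at [.../X.O/.XO]: True

[.../X.O/.XO] X move#1: (0,0):+1/X../X.O/.XO*, (0,1):+1/.X./X.O/.XO, (0,2):+1/..X/X.O/.XO, (1,1):+1/.../XXO/.XO, (2,0):+1/.../X.O/XXO
[X../X.O/.XO] O move#2: (0,1):-1/XO./X.O/.XO*, (0,2):-1/X.O/X.O/.XO, (1,1):-1/X../XOO/.XO, (2,0):-1/X../X.O/OXO
[XO./X.O/.XO] X move#3: (0,2):+1/XOX/X.O/.XO*, (1,1):+1/XO./XXO/.XO, (2,0):+1/XO./X.O/XXO
[XOX/X.O/.XO] O move#4: (1,1):-1/XOX/XOO/.XO*, (2,0):-1/XOX/X.O/OXO
[XOX/XOO/.XO] X move#5: (2,0):+1/XOX/XOO/XXO*
[XOX/XOO/XXO] end (terminal -1, O#6); searched .../X.O/.XO to 6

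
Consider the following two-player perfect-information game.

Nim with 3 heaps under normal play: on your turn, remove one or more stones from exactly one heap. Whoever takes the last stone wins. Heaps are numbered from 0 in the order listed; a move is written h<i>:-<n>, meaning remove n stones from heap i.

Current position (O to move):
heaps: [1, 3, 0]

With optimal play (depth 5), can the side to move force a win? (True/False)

O winning at [(1,3,0)]: True

[(1,3,0)] O move#1: h0:-1:-1/(0,3,0), h1:-1:-1/(1,2,0), h1:-2:+1/(1,1,0)*, h1:-3:-1/(1,0,0)
[(1,1,0)] X move#2: h0:-1:-1/(0,1,0)*, h1:-1:-1/(1,0,0)
[(0,1,0)] O move#3: h1:-1:+1/(0,0,0)*
[(0,0,0)] end (terminal -1, X#4); searched (1,3,0) to 5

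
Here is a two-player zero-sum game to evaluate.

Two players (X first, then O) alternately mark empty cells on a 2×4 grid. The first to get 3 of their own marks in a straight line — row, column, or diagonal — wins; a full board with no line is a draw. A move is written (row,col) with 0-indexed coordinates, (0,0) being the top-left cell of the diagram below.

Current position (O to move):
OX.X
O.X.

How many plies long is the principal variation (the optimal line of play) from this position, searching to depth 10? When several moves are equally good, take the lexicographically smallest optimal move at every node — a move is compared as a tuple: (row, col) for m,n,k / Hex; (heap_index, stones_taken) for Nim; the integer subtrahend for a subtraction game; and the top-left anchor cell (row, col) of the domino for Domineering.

[OX.X/O.X.] O move#1: (0,2):+0/OXOX/O.X.*, (1,1):-1/OX.X/OOX., (1,3):-1/OX.X/O.XO
[OXOX/O.X.] X move#2: (1,1):+0/OXOX/OXX.*, (1,3):+0/OXOX/O.XX
[OXOX/OXX.] O move#3: (1,3):+0/OXOX/OXXO*
[OXOX/OXXO] end (terminal +0, X#4); searched OX.X/O.X. to 10

PV length from [OX.X/O.X.]: 3 plies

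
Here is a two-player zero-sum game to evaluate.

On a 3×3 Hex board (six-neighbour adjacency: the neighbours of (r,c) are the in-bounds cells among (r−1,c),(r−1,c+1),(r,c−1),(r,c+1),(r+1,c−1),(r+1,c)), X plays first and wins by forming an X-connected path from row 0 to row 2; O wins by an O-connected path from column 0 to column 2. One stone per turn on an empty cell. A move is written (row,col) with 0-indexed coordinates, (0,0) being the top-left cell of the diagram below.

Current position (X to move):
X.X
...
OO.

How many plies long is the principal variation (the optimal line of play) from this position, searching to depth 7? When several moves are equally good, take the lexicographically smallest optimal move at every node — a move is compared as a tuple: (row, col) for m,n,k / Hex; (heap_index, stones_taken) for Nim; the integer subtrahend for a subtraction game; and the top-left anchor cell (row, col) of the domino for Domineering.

PV length from [X.X/.../OO.]: 4 plies

ply 1, X at X.X/.../OO. | (0,1)=-1→XXX/.../OO.*; (1,0)=-1→X.X/X../OO.; (1,1)=-1→X.X/.X./OO.; (1,2)=-1→X.X/..X/OO.; (2,2)=-1→X.X/.../OOX
ply 2, O at XXX/.../OO. | (1,0)=+1→XXX/O../OO.*; (1,1)=+1→XXX/.O./OO.; (1,2)=+1→XXX/..O/OO.; (2,2)=+1→XXX/.../OOO
ply 3, X at XXX/O../OO. | (1,1)=-1→XXX/OX./OO.*; (1,2)=-1→XXX/O.X/OO.; (2,2)=-1→XXX/O../OOX
ply 4, O at XXX/OX./OO. | (1,2)=+1→XXX/OXO/OO.*; (2,2)=+1→XXX/OX./OOO
ply 5: XXX/OXO/OO. is terminal -1 (X); from X.X/.../OO. depth 7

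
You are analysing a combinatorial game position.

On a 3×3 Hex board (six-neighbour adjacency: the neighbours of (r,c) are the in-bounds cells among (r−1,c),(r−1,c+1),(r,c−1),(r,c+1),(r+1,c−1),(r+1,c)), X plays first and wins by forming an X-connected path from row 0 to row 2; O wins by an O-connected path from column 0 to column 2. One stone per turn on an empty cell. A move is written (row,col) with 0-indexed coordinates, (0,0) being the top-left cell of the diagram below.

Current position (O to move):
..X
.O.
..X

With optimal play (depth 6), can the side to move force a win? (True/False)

ply 1, O at ..X/.O./..X | (0,0)=-1→O.X/.O./..X; (0,1)=-1→.OX/.O./..X; (1,0)=-1→..X/OO./..X; (1,2)=+1→..X/.OO/..X*; (2,0)=-1→..X/.O./O.X; (2,1)=-1→..X/.O./.OX
ply 2, X at ..X/.OO/..X | (0,0)=-1→X.X/.OO/..X*; (0,1)=-1→.XX/.OO/..X; (1,0)=-1→..X/XOO/..X; (2,0)=-1→..X/.OO/X.X; (2,1)=-1→..X/.OO/.XX
ply 3, O at X.X/.OO/..X | (0,1)=+1→XOX/.OO/..X*; (1,0)=+1→X.X/OOO/..X; (2,0)=+1→X.X/.OO/O.X; (2,1)=+1→X.X/.OO/.OX
ply 4, X at XOX/.OO/..X | (1,0)=-1→XOX/XOO/..X*; (2,0)=-1→XOX/.OO/X.X; (2,1)=-1→XOX/.OO/.XX
ply 5, O at XOX/XOO/..X | (2,0)=+1→XOX/XOO/O.X*; (2,1)=-1→XOX/XOO/.OX
ply 6: XOX/XOO/O.X is terminal -1 (X); from ..X/.O./..X depth 6

O winning at [..X/.O./..X]: True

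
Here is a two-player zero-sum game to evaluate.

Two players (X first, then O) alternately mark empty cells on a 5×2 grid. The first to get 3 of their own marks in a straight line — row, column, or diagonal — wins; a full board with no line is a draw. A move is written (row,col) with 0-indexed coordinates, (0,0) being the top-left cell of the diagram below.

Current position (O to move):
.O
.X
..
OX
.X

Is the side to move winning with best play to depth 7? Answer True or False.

[.O/.X/../OX/.X] O move#1: (0,0):-1/OO/.X/../OX/.X, (1,0):-1/.O/OX/../OX/.X, (2,0):-1/.O/.X/O./OX/.X, (2,1):+0/.O/.X/.O/OX/.X*, (4,0):-1/.O/.X/../OX/OX
[.O/.X/.O/OX/.X] X move#2: (0,0):-1/XO/.X/.O/OX/.X, (1,0):+0/.O/XX/.O/OX/.X*, (2,0):+0/.O/.X/XO/OX/.X, (4,0):+0/.O/.X/.O/OX/XX
[.O/XX/.O/OX/.X] O move#3: (0,0):+0/OO/XX/.O/OX/.X*, (2,0):+0/.O/XX/OO/OX/.X, (4,0):+0/.O/XX/.O/OX/OX
[OO/XX/.O/OX/.X] X move#4: (2,0):+0/OO/XX/XO/OX/.X*, (4,0):+0/OO/XX/.O/OX/XX
[OO/XX/XO/OX/.X] O move#5: (4,0):+0/OO/XX/XO/OX/OX*
[OO/XX/XO/OX/OX] end (terminal +0, X#6); searched .O/.X/../OX/.X to 7

O winning at [.O/.X/../OX/.X]: False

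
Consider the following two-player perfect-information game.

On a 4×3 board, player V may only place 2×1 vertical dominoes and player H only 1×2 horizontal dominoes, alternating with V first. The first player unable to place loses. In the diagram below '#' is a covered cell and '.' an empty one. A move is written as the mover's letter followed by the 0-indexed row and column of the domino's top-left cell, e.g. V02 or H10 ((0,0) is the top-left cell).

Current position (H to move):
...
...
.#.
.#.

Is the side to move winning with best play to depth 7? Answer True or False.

ply 1, H at .../.../.#./.#. | H00=-1→##./.../.#./.#.*; H01=-1→.##/.../.#./.#.; H10=-1→.../##./.#./.#.; H11=-1→.../.##/.#./.#.
ply 2, V at ##./.../.#./.#. | V02=+1→###/..#/.#./.#.*; V10=+1→##./#../##./.#.; V12=+1→##./..#/.##/.#.; V20=+1→##./.../##./##.; V22=+1→##./.../.##/.##
ply 3, H at ###/..#/.#./.#. | H10=-1→###/###/.#./.#.*
ply 4, V at ###/###/.#./.#. | V20=+1→###/###/##./##.*; V22=+1→###/###/.##/.##
ply 5: ###/###/##./##. is terminal -1 (H); from .../.../.#./.#. depth 7

H winning at [.../.../.#./.#.]: False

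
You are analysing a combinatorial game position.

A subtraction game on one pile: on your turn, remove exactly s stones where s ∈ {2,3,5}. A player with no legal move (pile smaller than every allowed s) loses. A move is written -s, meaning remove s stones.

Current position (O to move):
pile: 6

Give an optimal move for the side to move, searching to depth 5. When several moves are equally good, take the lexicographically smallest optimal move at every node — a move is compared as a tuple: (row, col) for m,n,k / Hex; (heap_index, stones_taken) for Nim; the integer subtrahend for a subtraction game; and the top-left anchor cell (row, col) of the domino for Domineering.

[6] O move#1: -2:-1/4, -3:-1/3, -5:+1/1*
[1] end (terminal -1, X#2); searched 6 to 5

O's best at [6]: -5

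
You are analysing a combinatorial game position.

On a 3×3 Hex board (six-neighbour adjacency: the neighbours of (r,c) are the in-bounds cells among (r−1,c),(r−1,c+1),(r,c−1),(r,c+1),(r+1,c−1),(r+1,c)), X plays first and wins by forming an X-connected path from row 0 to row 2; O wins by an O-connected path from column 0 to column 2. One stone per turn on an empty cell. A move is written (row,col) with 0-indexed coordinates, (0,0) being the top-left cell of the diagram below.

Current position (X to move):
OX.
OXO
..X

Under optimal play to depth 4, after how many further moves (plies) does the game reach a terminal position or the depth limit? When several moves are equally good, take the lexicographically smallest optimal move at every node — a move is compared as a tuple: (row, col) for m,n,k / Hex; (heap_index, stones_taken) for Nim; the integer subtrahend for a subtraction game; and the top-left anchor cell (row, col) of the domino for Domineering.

PV length from [OX./OXO/..X]: 3 plies

[OX./OXO/..X] X move#1: (0,2):+1/OXX/OXO/..X*, (2,0):+1/OX./OXO/X.X, (2,1):+1/OX./OXO/.XX
[OXX/OXO/..X] O move#2: (2,0):-1/OXX/OXO/O.X*, (2,1):-1/OXX/OXO/.OX
[OXX/OXO/O.X] X move#3: (2,1):+1/OXX/OXO/OXX*
[OXX/OXO/OXX] end (terminal -1, O#4); searched OX./OXO/..X to 4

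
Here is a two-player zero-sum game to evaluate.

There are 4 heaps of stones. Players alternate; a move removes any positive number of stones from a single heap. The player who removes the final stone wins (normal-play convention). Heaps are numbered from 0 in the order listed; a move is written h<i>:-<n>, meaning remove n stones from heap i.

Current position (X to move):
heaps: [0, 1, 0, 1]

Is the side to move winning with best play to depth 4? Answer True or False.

[(0,1,0,1)] X move#1: h1:-1:-1/(0,0,0,1)*, h3:-1:-1/(0,1,0,0)
[(0,0,0,1)] O move#2: h3:-1:+1/(0,0,0,0)*
[(0,0,0,0)] end (terminal -1, X#3); searched (0,1,0,1) to 4

X winning at [(0,1,0,1)]: False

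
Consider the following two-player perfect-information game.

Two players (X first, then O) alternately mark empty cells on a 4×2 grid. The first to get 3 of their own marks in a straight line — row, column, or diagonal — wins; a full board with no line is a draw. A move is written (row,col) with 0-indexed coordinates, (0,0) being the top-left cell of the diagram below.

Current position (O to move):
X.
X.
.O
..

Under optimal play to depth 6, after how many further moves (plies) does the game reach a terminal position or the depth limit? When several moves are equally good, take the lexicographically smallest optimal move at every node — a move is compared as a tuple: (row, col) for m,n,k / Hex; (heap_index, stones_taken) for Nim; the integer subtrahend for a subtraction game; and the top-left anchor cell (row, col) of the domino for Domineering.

PV length from [X./X./.O/..]: 5 plies

ply 1, O at X./X./.O/.. | (0,1)=-1→XO/X./.O/..; (1,1)=-1→X./XO/.O/..; (2,0)=+0→X./X./OO/..*; (3,0)=-1→X./X./.O/O.; (3,1)=-1→X./X./.O/.O
ply 2, X at X./X./OO/.. | (0,1)=+0→XX/X./OO/..*; (1,1)=+0→X./XX/OO/..; (3,0)=-1→X./X./OO/X.; (3,1)=+0→X./X./OO/.X
ply 3, O at XX/X./OO/.. | (1,1)=+0→XX/XO/OO/..*; (3,0)=+0→XX/X./OO/O.; (3,1)=+0→XX/X./OO/.O
ply 4, X at XX/XO/OO/.. | (3,0)=-1→XX/XO/OO/X.; (3,1)=+0→XX/XO/OO/.X*
ply 5, O at XX/XO/OO/.X | (3,0)=+0→XX/XO/OO/OX*
ply 6: XX/XO/OO/OX is terminal +0 (X); from X./X./.O/.. depth 6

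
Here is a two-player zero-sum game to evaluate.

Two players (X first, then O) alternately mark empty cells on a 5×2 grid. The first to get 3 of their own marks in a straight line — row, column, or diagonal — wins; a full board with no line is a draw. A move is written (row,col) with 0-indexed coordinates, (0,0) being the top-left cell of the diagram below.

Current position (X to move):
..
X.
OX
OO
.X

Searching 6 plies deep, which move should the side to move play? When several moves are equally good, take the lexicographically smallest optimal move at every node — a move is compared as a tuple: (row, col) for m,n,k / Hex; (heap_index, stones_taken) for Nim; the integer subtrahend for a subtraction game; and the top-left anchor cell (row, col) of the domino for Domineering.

X's best at [../X./OX/OO/.X]: (4,0)

ply 1, X at ../X./OX/OO/.X | (0,0)=-1→X./X./OX/OO/.X; (0,1)=-1→.X/X./OX/OO/.X; (1,1)=-1→../XX/OX/OO/.X; (4,0)=+0→../X./OX/OO/XX*
ply 2, O at ../X./OX/OO/XX | (0,0)=+0→O./X./OX/OO/XX*; (0,1)=+0→.O/X./OX/OO/XX; (1,1)=+0→../XO/OX/OO/XX
ply 3, X at O./X./OX/OO/XX | (0,1)=+0→OX/X./OX/OO/XX*; (1,1)=+0→O./XX/OX/OO/XX
ply 4, O at OX/X./OX/OO/XX | (1,1)=+0→OX/XO/OX/OO/XX*
ply 5: OX/XO/OX/OO/XX is terminal +0 (X); from ../X./OX/OO/.X depth 6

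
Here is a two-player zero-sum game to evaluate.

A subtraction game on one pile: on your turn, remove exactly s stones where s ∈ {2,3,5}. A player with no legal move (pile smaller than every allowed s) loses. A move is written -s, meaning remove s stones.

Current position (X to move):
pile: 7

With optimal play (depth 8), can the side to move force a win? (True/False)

X winning at [7]: False

p1 X@[7]: -2[5]-1* -3[4]-1 -5[2]-1
p2 O@[5]: -2[3]-1 -3[2]-1 -5[0]+1*
p3 X@[0] terminal -1; root [7] d8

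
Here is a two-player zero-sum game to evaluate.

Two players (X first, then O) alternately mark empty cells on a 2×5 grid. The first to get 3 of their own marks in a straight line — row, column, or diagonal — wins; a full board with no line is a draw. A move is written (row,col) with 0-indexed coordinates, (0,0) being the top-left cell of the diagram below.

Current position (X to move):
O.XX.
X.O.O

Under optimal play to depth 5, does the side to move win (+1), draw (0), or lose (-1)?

value(O.XX./X.O.O, X) = +1

p1 X@[O.XX./X.O.O]: (0,1)[OXXX./X.O.O]+1* (0,4)[O.XXX/X.O.O]+1 (1,1)[O.XX./XXO.O]-1 (1,3)[O.XX./X.OXO]+1
p2 O@[OXXX./X.O.O] terminal -1; root [O.XX./X.O.O] d5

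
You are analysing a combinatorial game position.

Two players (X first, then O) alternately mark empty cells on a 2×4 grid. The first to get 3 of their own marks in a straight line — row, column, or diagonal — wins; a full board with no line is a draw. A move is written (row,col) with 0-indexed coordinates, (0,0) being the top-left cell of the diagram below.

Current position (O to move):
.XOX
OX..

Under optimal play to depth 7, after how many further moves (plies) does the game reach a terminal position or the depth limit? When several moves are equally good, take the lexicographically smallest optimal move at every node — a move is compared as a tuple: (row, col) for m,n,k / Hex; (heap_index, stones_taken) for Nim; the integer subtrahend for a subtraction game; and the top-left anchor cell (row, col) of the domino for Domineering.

PV length from [.XOX/OX..]: 3 plies

ply 1, O at .XOX/OX.. | (0,0)=+0→OXOX/OX..*; (1,2)=+0→.XOX/OXO.; (1,3)=+0→.XOX/OX.O
ply 2, X at OXOX/OX.. | (1,2)=+0→OXOX/OXX.*; (1,3)=+0→OXOX/OX.X
ply 3, O at OXOX/OXX. | (1,3)=+0→OXOX/OXXO*
ply 4: OXOX/OXXO is terminal +0 (X); from .XOX/OX.. depth 7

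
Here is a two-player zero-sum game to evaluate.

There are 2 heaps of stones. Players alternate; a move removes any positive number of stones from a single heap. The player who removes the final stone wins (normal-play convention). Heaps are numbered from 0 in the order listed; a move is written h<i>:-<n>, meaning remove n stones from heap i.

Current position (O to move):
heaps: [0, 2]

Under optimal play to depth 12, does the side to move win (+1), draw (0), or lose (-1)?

value((0,2), O) = +1

p1 O@[(0,2)]: h1:-1[(0,1)]-1 h1:-2[(0,0)]+1*
p2 X@[(0,0)] terminal -1; root [(0,2)] d12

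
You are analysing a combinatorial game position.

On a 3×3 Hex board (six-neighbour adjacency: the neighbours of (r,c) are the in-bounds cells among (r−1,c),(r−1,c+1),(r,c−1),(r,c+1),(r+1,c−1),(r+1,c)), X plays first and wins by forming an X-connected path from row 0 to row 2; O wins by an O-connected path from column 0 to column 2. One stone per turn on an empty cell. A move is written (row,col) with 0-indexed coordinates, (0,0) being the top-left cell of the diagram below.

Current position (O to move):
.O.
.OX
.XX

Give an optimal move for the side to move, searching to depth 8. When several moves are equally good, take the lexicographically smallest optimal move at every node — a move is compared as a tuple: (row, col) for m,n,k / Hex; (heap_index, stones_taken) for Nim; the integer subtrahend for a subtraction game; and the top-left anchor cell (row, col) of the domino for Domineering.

O's best at [.O./.OX/.XX]: (0,2)

ply 1, O at .O./.OX/.XX | (0,0)=-1→OO./.OX/.XX; (0,2)=+1→.OO/.OX/.XX*; (1,0)=-1→.O./OOX/.XX; (2,0)=-1→.O./.OX/OXX
ply 2, X at .OO/.OX/.XX | (0,0)=-1→XOO/.OX/.XX*; (1,0)=-1→.OO/XOX/.XX; (2,0)=-1→.OO/.OX/XXX
ply 3, O at XOO/.OX/.XX | (1,0)=+1→XOO/OOX/.XX*; (2,0)=+1→XOO/.OX/OXX
ply 4: XOO/OOX/.XX is terminal -1 (X); from .O./.OX/.XX depth 8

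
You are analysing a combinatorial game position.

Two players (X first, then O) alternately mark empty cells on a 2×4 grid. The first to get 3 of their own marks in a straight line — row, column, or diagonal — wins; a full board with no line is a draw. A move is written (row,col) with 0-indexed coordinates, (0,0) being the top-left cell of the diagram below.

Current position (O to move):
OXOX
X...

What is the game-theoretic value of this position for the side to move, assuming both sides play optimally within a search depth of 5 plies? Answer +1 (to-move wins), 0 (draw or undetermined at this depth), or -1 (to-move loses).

value(OXOX/X..., O) = 0

[OXOX/X...] O move#1: (1,1):+0/OXOX/XO..*, (1,2):+0/OXOX/X.O., (1,3):+0/OXOX/X..O
[OXOX/XO..] X move#2: (1,2):+0/OXOX/XOX.*, (1,3):+0/OXOX/XO.X
[OXOX/XOX.] O move#3: (1,3):+0/OXOX/XOXO*
[OXOX/XOXO] end (terminal +0, X#4); searched OXOX/X... to 5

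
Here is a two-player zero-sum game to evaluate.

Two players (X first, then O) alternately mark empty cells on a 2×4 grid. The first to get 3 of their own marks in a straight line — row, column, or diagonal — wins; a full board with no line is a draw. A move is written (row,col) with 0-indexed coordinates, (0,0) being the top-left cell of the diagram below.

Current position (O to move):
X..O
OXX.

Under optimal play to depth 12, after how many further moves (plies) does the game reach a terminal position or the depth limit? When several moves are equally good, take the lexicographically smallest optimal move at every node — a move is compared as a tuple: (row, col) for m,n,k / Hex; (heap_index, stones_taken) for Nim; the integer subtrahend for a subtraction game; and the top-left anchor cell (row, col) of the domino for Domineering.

p1 O@[X..O/OXX.]: (0,1)[XO.O/OXX.]-1 (0,2)[X.OO/OXX.]-1 (1,3)[X..O/OXXO]+0*
p2 X@[X..O/OXXO]: (0,1)[XX.O/OXXO]+0* (0,2)[X.XO/OXXO]+0
p3 O@[XX.O/OXXO]: (0,2)[XXOO/OXXO]+0*
p4 X@[XXOO/OXXO] terminal +0; root [X..O/OXX.] d12

PV length from [X..O/OXX.]: 3 plies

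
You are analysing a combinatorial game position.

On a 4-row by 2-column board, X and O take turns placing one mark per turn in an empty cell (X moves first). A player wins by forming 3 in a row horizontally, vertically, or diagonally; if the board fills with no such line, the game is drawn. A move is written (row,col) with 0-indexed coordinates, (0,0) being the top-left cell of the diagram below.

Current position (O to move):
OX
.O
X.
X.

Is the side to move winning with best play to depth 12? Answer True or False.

p1 O@[OX/.O/X./X.]: (1,0)[OX/OO/X./X.]+0* (2,1)[OX/.O/XO/X.]-1 (3,1)[OX/.O/X./XO]-1
p2 X@[OX/OO/X./X.]: (2,1)[OX/OO/XX/X.]+0* (3,1)[OX/OO/X./XX]+0
p3 O@[OX/OO/XX/X.]: (3,1)[OX/OO/XX/XO]+0*
p4 X@[OX/OO/XX/XO] terminal +0; root [OX/.O/X./X.] d12

O winning at [OX/.O/X./X.]: False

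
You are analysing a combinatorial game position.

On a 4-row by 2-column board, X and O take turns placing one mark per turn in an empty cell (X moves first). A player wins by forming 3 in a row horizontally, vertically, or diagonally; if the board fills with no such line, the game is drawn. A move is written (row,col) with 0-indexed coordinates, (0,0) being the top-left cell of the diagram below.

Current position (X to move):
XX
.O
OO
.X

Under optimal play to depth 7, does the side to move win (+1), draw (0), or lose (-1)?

[XX/.O/OO/.X] X move#1: (1,0):+0/XX/XO/OO/.X*, (3,0):+0/XX/.O/OO/XX
[XX/XO/OO/.X] O move#2: (3,0):+0/XX/XO/OO/OX*
[XX/XO/OO/OX] end (terminal +0, X#3); searched XX/.O/OO/.X to 7

value(XX/.O/OO/.X, X) = 0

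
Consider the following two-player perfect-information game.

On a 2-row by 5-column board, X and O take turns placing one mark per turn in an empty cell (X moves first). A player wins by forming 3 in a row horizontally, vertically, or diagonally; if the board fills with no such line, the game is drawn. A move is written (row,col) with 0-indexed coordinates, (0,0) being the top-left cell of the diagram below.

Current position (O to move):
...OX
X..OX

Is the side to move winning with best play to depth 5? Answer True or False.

O winning at [...OX/X..OX]: False

[...OX/X..OX] O move#1: (0,0):+0/O..OX/X..OX*, (0,1):+0/.O.OX/X..OX, (0,2):+0/..OOX/X..OX, (1,1):+0/...OX/XO.OX, (1,2):+0/...OX/X.OOX
[O..OX/X..OX] X move#2: (0,1):+0/OX.OX/X..OX*, (0,2):+0/O.XOX/X..OX, (1,1):+0/O..OX/XX.OX, (1,2):+0/O..OX/X.XOX
[OX.OX/X..OX] O move#3: (0,2):+0/OXOOX/X..OX*, (1,1):+0/OX.OX/XO.OX, (1,2):+0/OX.OX/X.OOX
[OXOOX/X..OX] X move#4: (1,1):+0/OXOOX/XX.OX*, (1,2):+0/OXOOX/X.XOX
[OXOOX/XX.OX] O move#5: (1,2):+0/OXOOX/XXOOX*
[OXOOX/XXOOX] end (terminal +0, X#6); searched ...OX/X..OX to 5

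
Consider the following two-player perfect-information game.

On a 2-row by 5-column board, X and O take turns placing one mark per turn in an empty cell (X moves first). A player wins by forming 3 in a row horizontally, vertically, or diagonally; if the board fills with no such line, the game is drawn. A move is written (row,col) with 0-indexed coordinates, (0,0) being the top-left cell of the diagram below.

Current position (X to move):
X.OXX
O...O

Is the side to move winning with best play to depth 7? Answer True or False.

X winning at [X.OXX/O...O]: False

p1 X@[X.OXX/O...O]: (0,1)[XXOXX/O...O]-1 (1,1)[X.OXX/OX..O]+0* (1,2)[X.OXX/O.X.O]+0 (1,3)[X.OXX/O..XO]+0
p2 O@[X.OXX/OX..O]: (0,1)[XOOXX/OX..O]+0* (1,2)[X.OXX/OXO.O]+0 (1,3)[X.OXX/OX.OO]+0
p3 X@[XOOXX/OX..O]: (1,2)[XOOXX/OXX.O]+0* (1,3)[XOOXX/OX.XO]+0
p4 O@[XOOXX/OXX.O]: (1,3)[XOOXX/OXXOO]+0*
p5 X@[XOOXX/OXXOO] terminal +0; root [X.OXX/O...O] d7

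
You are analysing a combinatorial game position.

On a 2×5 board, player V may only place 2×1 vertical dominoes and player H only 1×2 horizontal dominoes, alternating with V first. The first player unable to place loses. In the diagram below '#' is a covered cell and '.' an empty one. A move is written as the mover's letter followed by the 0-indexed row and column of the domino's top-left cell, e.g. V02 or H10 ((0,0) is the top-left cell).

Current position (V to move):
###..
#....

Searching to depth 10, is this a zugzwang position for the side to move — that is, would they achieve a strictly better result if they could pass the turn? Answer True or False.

[###../#....] V move#1: V03:+1/####./#..#.*, V04:-1/###.#/#...#
[####./#..#.] H move#2: H11:-1/####./####.*
[####./####.] V move#3: V04:+1/#####/#####*
[#####/#####] end (terminal -1, H#4); searched ###../#.... to 10
pass branch (H moves first from the same position):
  | [###../#....] H move#1: H03:+1/#####/#....*, H11:-1/###../###.., H12:-1/###../#.##., H13:+1/###../#..##
  | [#####/#....] end (terminal -1, V#2); searched ###../#.... to 10
V moving scores +1; V passing scores -1

zugzwang(###../#...., V) = False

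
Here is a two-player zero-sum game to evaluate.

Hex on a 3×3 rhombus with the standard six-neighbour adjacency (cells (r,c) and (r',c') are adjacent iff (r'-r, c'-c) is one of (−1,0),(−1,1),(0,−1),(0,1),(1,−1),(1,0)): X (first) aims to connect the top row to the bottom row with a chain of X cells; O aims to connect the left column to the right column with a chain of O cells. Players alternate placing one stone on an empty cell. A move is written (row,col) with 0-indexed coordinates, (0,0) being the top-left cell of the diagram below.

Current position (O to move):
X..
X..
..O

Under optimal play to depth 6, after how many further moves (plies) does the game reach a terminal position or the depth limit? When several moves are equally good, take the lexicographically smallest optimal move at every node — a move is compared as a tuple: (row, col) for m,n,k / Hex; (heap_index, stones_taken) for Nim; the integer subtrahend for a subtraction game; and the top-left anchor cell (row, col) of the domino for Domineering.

PV length from [X../X../..O]: 5 plies

ply 1, O at X../X../..O | (0,1)=-1→XO./X../..O; (0,2)=-1→X.O/X../..O; (1,1)=-1→X../XO./..O; (1,2)=-1→X../X.O/..O; (2,0)=+1→X../X../O.O*; (2,1)=-1→X../X../.OO
ply 2, X at X../X../O.O | (0,1)=-1→XX./X../O.O*; (0,2)=-1→X.X/X../O.O; (1,1)=-1→X../XX./O.O; (1,2)=-1→X../X.X/O.O; (2,1)=-1→X../X../OXO
ply 3, O at XX./X../O.O | (0,2)=+1→XXO/X../O.O*; (1,1)=+1→XX./XO./O.O; (1,2)=+1→XX./X.O/O.O; (2,1)=+1→XX./X../OOO
ply 4, X at XXO/X../O.O | (1,1)=-1→XXO/XX./O.O*; (1,2)=-1→XXO/X.X/O.O; (2,1)=-1→XXO/X../OXO
ply 5, O at XXO/XX./O.O | (1,2)=-1→XXO/XXO/O.O; (2,1)=+1→XXO/XX./OOO*
ply 6: XXO/XX./OOO is terminal -1 (X); from X../X../..O depth 6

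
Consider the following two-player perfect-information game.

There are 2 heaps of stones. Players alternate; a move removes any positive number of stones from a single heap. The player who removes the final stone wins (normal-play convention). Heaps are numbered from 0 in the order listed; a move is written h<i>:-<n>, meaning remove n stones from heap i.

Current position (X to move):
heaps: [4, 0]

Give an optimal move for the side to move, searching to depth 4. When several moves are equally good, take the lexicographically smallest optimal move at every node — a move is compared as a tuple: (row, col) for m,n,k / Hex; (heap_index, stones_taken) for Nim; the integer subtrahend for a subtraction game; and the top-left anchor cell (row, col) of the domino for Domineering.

X's best at [(4,0)]: h0:-4

ply 1, X at (4,0) | h0:-1=-1→(3,0); h0:-2=-1→(2,0); h0:-3=-1→(1,0); h0:-4=+1→(0,0)*
ply 2: (0,0) is terminal -1 (O); from (4,0) depth 4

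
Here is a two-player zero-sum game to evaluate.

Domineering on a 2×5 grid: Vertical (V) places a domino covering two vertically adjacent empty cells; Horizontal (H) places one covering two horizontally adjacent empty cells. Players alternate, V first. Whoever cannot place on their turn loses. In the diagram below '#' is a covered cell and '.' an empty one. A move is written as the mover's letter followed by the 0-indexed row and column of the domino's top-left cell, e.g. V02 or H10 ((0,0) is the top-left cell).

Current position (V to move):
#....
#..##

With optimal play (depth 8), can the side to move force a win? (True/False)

V winning at [#..../#..##]: True

p1 V@[#..../#..##]: V01[##.../##.##]-1 V02[#.#../#.###]+1*
p2 H@[#.#../#.###]: H03[#.###/#.###]-1*
p3 V@[#.###/#.###]: V01[#####/#####]+1*
p4 H@[#####/#####] terminal -1; root [#..../#..##] d8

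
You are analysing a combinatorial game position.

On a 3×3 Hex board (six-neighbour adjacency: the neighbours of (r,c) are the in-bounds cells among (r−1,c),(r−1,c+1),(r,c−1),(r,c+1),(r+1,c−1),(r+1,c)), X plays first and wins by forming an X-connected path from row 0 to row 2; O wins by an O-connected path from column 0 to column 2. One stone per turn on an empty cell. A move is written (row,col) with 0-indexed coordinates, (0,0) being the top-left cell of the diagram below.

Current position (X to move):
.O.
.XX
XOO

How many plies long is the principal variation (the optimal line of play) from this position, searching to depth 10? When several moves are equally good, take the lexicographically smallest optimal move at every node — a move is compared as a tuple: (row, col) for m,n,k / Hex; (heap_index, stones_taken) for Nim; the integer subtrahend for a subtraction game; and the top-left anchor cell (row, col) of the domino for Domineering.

p1 X@[.O./.XX/XOO]: (0,0)[XO./.XX/XOO]+1* (0,2)[.OX/.XX/XOO]+1 (1,0)[.O./XXX/XOO]+1
p2 O@[XO./.XX/XOO]: (0,2)[XOO/.XX/XOO]-1* (1,0)[XO./OXX/XOO]-1
p3 X@[XOO/.XX/XOO]: (1,0)[XOO/XXX/XOO]+1*
p4 O@[XOO/XXX/XOO] terminal -1; root [.O./.XX/XOO] d10

PV length from [.O./.XX/XOO]: 3 plies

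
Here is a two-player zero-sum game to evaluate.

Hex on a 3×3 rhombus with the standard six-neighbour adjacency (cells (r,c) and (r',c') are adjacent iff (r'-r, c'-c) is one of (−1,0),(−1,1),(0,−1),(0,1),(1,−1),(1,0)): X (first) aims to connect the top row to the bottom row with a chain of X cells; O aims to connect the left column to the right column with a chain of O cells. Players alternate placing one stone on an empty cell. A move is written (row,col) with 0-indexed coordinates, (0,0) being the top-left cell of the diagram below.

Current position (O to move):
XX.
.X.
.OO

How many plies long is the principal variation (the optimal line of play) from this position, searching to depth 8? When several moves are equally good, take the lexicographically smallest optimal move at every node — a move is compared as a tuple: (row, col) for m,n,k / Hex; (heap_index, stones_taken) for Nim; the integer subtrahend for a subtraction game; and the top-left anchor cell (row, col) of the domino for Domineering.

PV length from [XX./.X./.OO]: 1 ply

ply 1, O at XX./.X./.OO | (0,2)=-1→XXO/.X./.OO; (1,0)=-1→XX./OX./.OO; (1,2)=-1→XX./.XO/.OO; (2,0)=+1→XX./.X./OOO*
ply 2: XX./.X./OOO is terminal -1 (X); from XX./.X./.OO depth 8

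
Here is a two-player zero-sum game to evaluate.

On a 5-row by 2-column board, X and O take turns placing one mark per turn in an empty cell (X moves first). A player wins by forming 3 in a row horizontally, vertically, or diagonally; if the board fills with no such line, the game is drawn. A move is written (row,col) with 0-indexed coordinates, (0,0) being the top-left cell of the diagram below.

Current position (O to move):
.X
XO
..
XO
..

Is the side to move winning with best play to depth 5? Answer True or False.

[.X/XO/../XO/..] O move#1: (0,0):-1/OX/XO/../XO/.., (2,0):+0/.X/XO/O./XO/.., (2,1):+1/.X/XO/.O/XO/..*, (4,0):-1/.X/XO/../XO/O., (4,1):-1/.X/XO/../XO/.O
[.X/XO/.O/XO/..] end (terminal -1, X#2); searched .X/XO/../XO/.. to 5

O winning at [.X/XO/../XO/..]: True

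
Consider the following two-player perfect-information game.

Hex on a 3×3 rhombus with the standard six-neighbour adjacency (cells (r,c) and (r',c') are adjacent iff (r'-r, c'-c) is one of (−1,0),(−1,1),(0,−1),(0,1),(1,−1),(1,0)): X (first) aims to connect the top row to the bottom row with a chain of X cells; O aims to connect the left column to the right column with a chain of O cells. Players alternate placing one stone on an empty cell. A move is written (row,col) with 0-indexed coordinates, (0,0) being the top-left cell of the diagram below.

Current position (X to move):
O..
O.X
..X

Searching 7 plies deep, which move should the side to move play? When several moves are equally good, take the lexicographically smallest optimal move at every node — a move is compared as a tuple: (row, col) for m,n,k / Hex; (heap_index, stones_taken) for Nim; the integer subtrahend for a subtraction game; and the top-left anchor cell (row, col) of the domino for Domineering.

ply 1, X at O../O.X/..X | (0,1)=+1→OX./O.X/..X*; (0,2)=+1→O.X/O.X/..X; (1,1)=+1→O../OXX/..X; (2,0)=-1→O../O.X/X.X; (2,1)=-1→O../O.X/.XX
ply 2, O at OX./O.X/..X | (0,2)=-1→OXO/O.X/..X*; (1,1)=-1→OX./OOX/..X; (2,0)=-1→OX./O.X/O.X; (2,1)=-1→OX./O.X/.OX
ply 3, X at OXO/O.X/..X | (1,1)=+1→OXO/OXX/..X*; (2,0)=-1→OXO/O.X/X.X; (2,1)=-1→OXO/O.X/.XX
ply 4: OXO/OXX/..X is terminal -1 (O); from O../O.X/..X depth 7

X's best at [O../O.X/..X]: (0,1)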